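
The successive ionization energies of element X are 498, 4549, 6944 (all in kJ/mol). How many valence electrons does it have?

1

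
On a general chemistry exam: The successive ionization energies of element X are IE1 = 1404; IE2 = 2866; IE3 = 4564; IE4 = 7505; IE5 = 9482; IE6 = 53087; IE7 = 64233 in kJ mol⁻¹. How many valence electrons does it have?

Look for the largest jump between consecutive ionization energies: IE6/IE5 ≈ 5.6, far larger than any earlier ratio.
That jump marks the point where a core electron is being removed. So the atom has 5 valence electrons.

5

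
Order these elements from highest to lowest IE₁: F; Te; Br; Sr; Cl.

F is in period 2, group 17; Cl is in period 3, group 17; Br is in period 4, group 17; Sr is in period 5, group 2; Te is in period 5, group 16.
IE₁ increases left→right with effective nuclear charge and decreases top→bottom as the valence shell moves farther out.
Neither a single period nor a single group — weigh both effects.
Te > Sr: Te lies to the right of Sr in period 5, so the across-period effect alone puts Te higher.
Br > Te: relative to Te, both the across-period and down-group shifts push Br's first ionization energy up.
Cl > Br: Cl sits above Br in group 17, so the down-group effect alone puts Cl higher.
F > Cl: they share group 17; the group trend gives F the larger value.
Approximate values (kJ/mol): F 1681, Cl 1251, Br 1140, Sr 550, Te 869.
So from highest to lowest: F > Cl > Br > Te > Sr.

F > Cl > Br > Te > Sr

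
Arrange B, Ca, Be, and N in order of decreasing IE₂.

N, B, Be, Ca

After 1 electron has been removed, what remains? B⁺ still has 2 valence electrons; Ca⁺ still has 1 valence electron; Be⁺ still has 1 valence electron; N⁺ still has 4 valence electrons.
All are still removing valence electrons, so compare the +1 ions as you would atoms: IE_2 generally rises across a period (higher Z_eff) and falls down a group (larger shell), subject to the usual subshell exceptions.
Valence configurations: B⁺ [He]2s², Ca⁺ [Ar]4s¹, Be⁺ [He]2s¹, N⁺ [He]2s²2p².
Tabulated IE_2 (kJ/mol): B 2427, Ca 1145, Be 1757, N 2856.
Hence IE_2: Ca < Be < B < N.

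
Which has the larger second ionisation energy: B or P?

B

After 1 electron has been removed, what remains? B⁺ still has 2 valence electrons; P⁺ still has 4 valence electrons.
All are still removing valence electrons, so compare the +1 ions as you would atoms: IE_2 generally rises across a period (higher Z_eff) and falls down a group (larger shell), subject to the usual subshell exceptions.
Valence configurations: B⁺ [He]2s², P⁺ [Ne]3s²3p².
The numbers (kJ/mol): B 2427, P 1907.
Hence IE_2: P < B.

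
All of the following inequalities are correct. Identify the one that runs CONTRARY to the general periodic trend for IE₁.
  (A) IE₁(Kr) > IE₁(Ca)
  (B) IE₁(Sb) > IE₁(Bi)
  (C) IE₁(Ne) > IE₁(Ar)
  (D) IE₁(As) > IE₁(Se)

The general trend: IE₁ increases across a period and decreases down a group.
(A) Kr (period 4, group 18) vs Ca (period 4, group 2): the stated order agrees with the simple trend.
(B) Sb (period 5, group 15) vs Bi (period 6, group 15): the stated order agrees with the simple trend.
(C) Ne (period 2, group 18) vs Ar (period 3, group 18): the stated order agrees with the simple trend.
(D) As (period 4, group 15) vs Se (period 4, group 16): the stated order contradicts the simple trend.
The exception is (D): Se (4p⁴) ionizes more easily than half-filled As (4p³).

(D)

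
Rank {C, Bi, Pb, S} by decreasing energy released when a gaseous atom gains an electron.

S > C > Bi > Pb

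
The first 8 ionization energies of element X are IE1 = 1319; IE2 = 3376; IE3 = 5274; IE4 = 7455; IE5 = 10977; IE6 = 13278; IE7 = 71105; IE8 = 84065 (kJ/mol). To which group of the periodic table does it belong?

Look for the largest jump between consecutive ionization energies: IE7/IE6 ≈ 5.4, far larger than any earlier ratio.
That jump marks the point where a core electron is being removed. So the atom has 6 valence electrons.
A main-group element with 6 valence electrons is in group 16.

Group 16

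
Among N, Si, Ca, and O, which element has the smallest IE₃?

IE_3 is the cost of taking one more electron from the +2 cation: N²⁺ still has 3 valence electrons; Si²⁺ still has 2 valence electrons; Ca²⁺ is the bare [Ar] core; O²⁺ still has 4 valence electrons.
Usually core removal costs more than valence removal, but here the competition is close: a tightly held n=2 valence electron can cost more to remove than an n=3 core electron, so the actual values have to decide it.
Valence configurations: N²⁺ [He]2s²2p¹, Si²⁺ [Ne]3s², O²⁺ [He]2s²2p².
Approximate IE_3 values (kJ/mol): N 4578, Si 3232, Ca 4912, O 5300.
Hence IE_3: Si < N < Ca < O.

Si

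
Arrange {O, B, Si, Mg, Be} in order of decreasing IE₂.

After 1 electron has been removed, what remains? O⁺ still has 5 valence electrons; B⁺ still has 2 valence electrons; Si⁺ still has 3 valence electrons; Mg⁺ still has 1 valence electron; Be⁺ still has 1 valence electron.
All are still removing valence electrons, so compare the +1 ions as you would atoms: IE_2 generally rises across a period (higher Z_eff) and falls down a group (larger shell), subject to the usual subshell exceptions.
Valence configurations: O⁺ [He]2s²2p³, B⁺ [He]2s², Si⁺ [Ne]3s²3p¹, Mg⁺ [Ne]3s¹, Be⁺ [He]2s¹.
The numbers (kJ/mol): O 3388, B 2427, Si 1577, Mg 1451, Be 1757.
Putting it together, IE_2: Mg < Si < Be < B < O.

O > B > Be > Si > Mg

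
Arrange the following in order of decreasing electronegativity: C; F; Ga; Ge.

C is in period 2, group 14; F is in period 2, group 17; Ga is in period 4, group 13; Ge is in period 4, group 14.
Atoms toward the upper right of the periodic table pull bonding electrons most strongly.
Neither a single period nor a single group — weigh both effects.
Ge > Ga: both are in period 4; the period trend gives Ge the larger value.
C > Ge: C sits above Ge in group 14, so the down-group effect alone puts C higher.
F > C: both are in period 2; the period trend gives F the larger value.
Tabulated electronegativity (Pauling): C 2.55, F 3.98, Ga 1.81, Ge 2.01.
So from highest to lowest: F > C > Ge > Ga.

F > C > Ge > Ga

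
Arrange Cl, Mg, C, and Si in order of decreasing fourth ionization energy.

Mg > C > Cl > Si

IE_4 is the cost of taking one more electron from the +3 cation: Cl³⁺ still has 4 valence electrons; Mg³⁺ is already 1 electron into the core; C³⁺ still has 1 valence electron; Si³⁺ still has 1 valence electron.
Pulling an electron out of a noble-gas core costs far more than removing a remaining valence electron, so Mg sits at the high end of IE_4.
Valence configurations: Cl³⁺ [Ne]3s²3p², C³⁺ [He]2s¹, Si³⁺ [Ne]3s¹.
Tabulated IE_4 (kJ/mol): Cl 5159, Mg 10543, C 6223, Si 4356.
So the fourth ionization energies run Si < Cl < C < Mg.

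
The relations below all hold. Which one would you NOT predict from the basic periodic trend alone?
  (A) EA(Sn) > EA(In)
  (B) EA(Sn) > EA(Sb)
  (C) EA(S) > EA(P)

(B)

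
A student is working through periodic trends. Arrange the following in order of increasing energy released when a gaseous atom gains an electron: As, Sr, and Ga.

Sr < Ga < As

Adding an electron releases more energy for atoms nearer the top right (short of the noble gases).
Neither a single period nor a single group — weigh both effects.
Ga > Sr: relative to Sr, both the across-period and down-group shifts push Ga's electron affinity up.
As > Ga: both are in period 4; the period trend gives As the larger value.
Tabulated electron affinity (kJ/mol): Ga 29, As 78, Sr 5.
So from lowest to highest: Sr < Ga < As.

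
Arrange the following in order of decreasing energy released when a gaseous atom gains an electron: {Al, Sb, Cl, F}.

F is in period 2, group 17; Al is in period 3, group 13; Cl is in period 3, group 17; Sb is in period 5, group 15.
Adding an electron releases more energy for atoms nearer the top right (short of the noble gases).
These span different periods and groups, so the two trends combine.
Sb > Al: period and group pull opposite ways; the across-period shift dominates (103 vs 42 kJ/mol).
F > Sb: relative to Sb, both the across-period and down-group shifts push F's electron affinity up.
Cl > F: this pair runs against the simple trend — see the exception note.
Note the exception: Cl has a higher electron affinity than F, contrary to the simple trend — F's small 2p subshell makes the incoming electron feel strong e⁻–e⁻ repulsion, so Cl actually releases more energy on gaining an electron.
Approximate values (kJ/mol): F 328, Al 42, Cl 349, Sb 103.
So from highest to lowest: Cl > F > Sb > Al.

Cl > F > Sb > Al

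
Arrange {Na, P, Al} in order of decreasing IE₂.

Na, P, Al

Consider each +1 ion: Na⁺ is the bare [Ne] core; P⁺ still has 4 valence electrons; Al⁺ still has 2 valence electrons.
Core electrons are held far more tightly than valence electrons, so Na tops the IE_2 order.
Valence configurations: P⁺ [Ne]3s²3p², Al⁺ [Ne]3s².
Tabulated IE_2 (kJ/mol): Na 4562, P 1907, Al 1817.
Hence IE_2: Al < P < Na.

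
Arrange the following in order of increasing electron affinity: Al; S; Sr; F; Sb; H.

Sr, Al, H, Sb, S, F

H is in period 1, group 1; F is in period 2, group 17; Al is in period 3, group 13; S is in period 3, group 16; Sr is in period 5, group 2; Sb is in period 5, group 15.
Adding an electron releases more energy for atoms nearer the top right (short of the noble gases).
These span different periods and groups, so the two trends combine.
Al > Sr: both effects reinforce here, so Al is clearly the higher of the two.
H > Al: period and group pull opposite ways; the down-group shift dominates (73 vs 42 kJ/mol).
Sb > H: the two effects oppose for this pair; the across-period effect wins (103 vs 73 kJ/mol).
S > Sb: relative to Sb, both the across-period and down-group shifts push S's electron affinity up.
F > S: both effects reinforce here, so F is clearly the higher of the two.
For reference (kJ/mol): H 73, F 328, Al 42, S 200, Sr 5, Sb 103.
So from lowest to highest: Sr < Al < H < Sb < S < F.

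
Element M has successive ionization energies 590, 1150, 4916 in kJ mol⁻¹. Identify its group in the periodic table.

Look for the largest jump between consecutive ionization energies: IE3/IE2 ≈ 4.3, far larger than any earlier ratio.
That jump marks the point where a core electron is being removed. So the atom has 2 valence electrons.
A main-group element with 2 valence electrons is in group 2.

Group 2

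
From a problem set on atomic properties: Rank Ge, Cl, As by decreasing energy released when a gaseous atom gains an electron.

Cl is in period 3, group 17; Ge is in period 4, group 14; As is in period 4, group 15.
EA tends to increase across a period and decrease down a group, though the pattern is less regular than for IE or radius.
Neither a single period nor a single group — weigh both effects.
Ge > As: this pair runs against the simple trend — see the exception note.
Cl > Ge: both effects reinforce here, so Cl is clearly the higher of the two.
Note the exception: Ge has a higher electron affinity than As, contrary to the simple trend — adding an electron to As's half-filled 4p³ is unfavourable, so Ge (4p²) has the more exothermic EA.
Tabulated electron affinity (kJ/mol): Cl 349, Ge 119, As 78.
So from highest to lowest: Cl > Ge > As.

Cl > Ge > As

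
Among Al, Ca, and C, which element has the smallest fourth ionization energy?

C

Consider each +3 ion: Al³⁺ is the bare [Ne] core; Ca³⁺ is already 1 electron into the core; C³⁺ still has 1 valence electron.
Pulling an electron out of a noble-gas core costs far more than removing a remaining valence electron, so Ca and Al sit at the high end of IE_4.
Approximate IE_4 values (kJ/mol): Al 11577, Ca 6491, C 6223.
Putting it together, IE_4: C < Ca < Al.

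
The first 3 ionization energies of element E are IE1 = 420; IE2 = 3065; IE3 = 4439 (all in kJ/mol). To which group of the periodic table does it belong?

Look for the largest jump between consecutive ionization energies: IE2/IE1 ≈ 7.3, far larger than any earlier ratio.
That jump marks the point where a core electron is being removed. So the atom has 1 valence electron.
A main-group element with 1 valence electron is in group 1.

Group 1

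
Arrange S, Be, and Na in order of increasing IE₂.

IE_2 is the cost of taking one more electron from the +1 cation: S⁺ still has 5 valence electrons; Be⁺ still has 1 valence electron; Na⁺ is the bare [Ne] core.
Pulling an electron out of a noble-gas core costs far more than removing a remaining valence electron, so Na sits at the high end of IE_2.
Valence configurations: S⁺ [Ne]3s²3p³, Be⁺ [He]2s¹.
Approximate IE_2 values (kJ/mol): S 2252, Be 1757, Na 4562.
Hence IE_2: Be < S < Na.

Be, S, Na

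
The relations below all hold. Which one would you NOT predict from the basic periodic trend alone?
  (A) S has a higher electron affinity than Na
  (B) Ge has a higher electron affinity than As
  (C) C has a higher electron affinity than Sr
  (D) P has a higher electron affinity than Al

(B)

The general trend: electron affinity increases across a period and decreases down a group.
(A) S (period 3, group 16) vs Na (period 3, group 1): the stated order agrees with the simple trend.
(B) Ge (period 4, group 14) vs As (period 4, group 15): the stated order contradicts the simple trend.
(C) C (period 2, group 14) vs Sr (period 5, group 2): the stated order agrees with the simple trend.
(D) P (period 3, group 15) vs Al (period 3, group 13): the stated order agrees with the simple trend.
The exception is (B): adding an electron to As's half-filled 4p³ is unfavourable, so Ge (4p²) has the more exothermic EA.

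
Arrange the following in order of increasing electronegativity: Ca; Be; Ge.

Ca, Be, Ge

Be is in period 2, group 2; Ca is in period 4, group 2; Ge is in period 4, group 14.
Electronegativity increases across a period and decreases down a group, tracking effective nuclear charge and atomic size.
Here both period and group differ, so the two effects have to be weighed against each other.
Be > Ca: they share group 2; the group trend gives Be the larger value.
Ge > Be: the two effects oppose for this pair; the across-period effect wins (2.01 vs 1.57).
Tabulated electronegativity (Pauling): Be 1.57, Ca 1.00, Ge 2.01.
So from lowest to highest: Ca < Be < Ge.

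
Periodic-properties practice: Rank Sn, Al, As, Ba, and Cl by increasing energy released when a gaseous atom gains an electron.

Ba < Al < As < Sn < Cl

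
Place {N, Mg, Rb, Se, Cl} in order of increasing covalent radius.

N, Cl, Se, Mg, Rb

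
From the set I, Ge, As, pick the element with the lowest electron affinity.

As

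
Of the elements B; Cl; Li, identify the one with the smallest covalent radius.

B

Li is in period 2, group 1; B is in period 2, group 13; Cl is in period 3, group 17.
Moving right in a period, electrons are added to the same shell under a stronger nuclear pull, so atoms get smaller; moving down, a new shell is opened and atoms get larger.
Here both period and group differ, so the two effects have to be weighed against each other.
Cl > B: period and group pull opposite ways; the down-group shift dominates (99 vs 85 pm).
Li > Cl: the two effects oppose for this pair; the across-period effect wins (133 vs 99 pm).
For reference (pm): Li 133, B 85, Cl 99.
The smallest covalent radius among these belongs to B.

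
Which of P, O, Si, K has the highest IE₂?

After 1 electron has been removed, what remains? P⁺ still has 4 valence electrons; O⁺ still has 5 valence electrons; Si⁺ still has 3 valence electrons; K⁺ is the bare [Ar] core.
Usually core removal costs more than valence removal, but here the competition is close: a tightly held n=2 valence electron can cost more to remove than an n=3 core electron, so the actual values have to decide it.
Valence configurations: P⁺ [Ne]3s²3p², O⁺ [He]2s²2p³, Si⁺ [Ne]3s²3p¹.
Tabulated IE_2 (kJ/mol): P 1907, O 3388, Si 1577, K 3052.
Overall IE_2 order: Si < P < K < O.

O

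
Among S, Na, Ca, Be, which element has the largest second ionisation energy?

Consider each +1 ion: S⁺ still has 5 valence electrons; Na⁺ is the bare [Ne] core; Ca⁺ still has 1 valence electron; Be⁺ still has 1 valence electron.
Pulling an electron out of a noble-gas core costs far more than removing a remaining valence electron, so Na sits at the high end of IE_2.
Valence configurations: S⁺ [Ne]3s²3p³, Ca⁺ [Ar]4s¹, Be⁺ [He]2s¹.
The numbers (kJ/mol): S 2252, Na 4562, Ca 1145, Be 1757.
So the second ionization energies run Ca < Be < S < Na.

Na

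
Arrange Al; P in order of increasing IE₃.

Al < P

IE_3 is the cost of taking one more electron from the +2 cation: Al²⁺ still has 1 valence electron; P²⁺ still has 3 valence electrons.
All are still removing valence electrons, so compare the +2 ions as you would atoms: IE_3 generally rises across a period (higher Z_eff) and falls down a group (larger shell), subject to the usual subshell exceptions.
Valence configurations: Al²⁺ [Ne]3s¹, P²⁺ [Ne]3s²3p¹.
The numbers (kJ/mol): Al 2745, P 2914.
So the third ionization energies run Al < P.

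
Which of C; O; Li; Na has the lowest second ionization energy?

Consider each +1 ion: C⁺ still has 3 valence electrons; O⁺ still has 5 valence electrons; Li⁺ is the bare [He] core; Na⁺ is the bare [Ne] core.
Core electrons are held far more tightly than valence electrons, so Na and Li top the IE_2 order.
Valence configurations: C⁺ [He]2s²2p¹, O⁺ [He]2s²2p³.
Tabulated IE_2 (kJ/mol): C 2353, O 3388, Li 7298, Na 4562.
Putting it together, IE_2: C < O < Na < Li.

C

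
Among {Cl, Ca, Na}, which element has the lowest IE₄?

Cl

After 3 electrons have been removed, what remains? Cl³⁺ still has 4 valence electrons; Ca³⁺ is already 1 electron into the core; Na³⁺ is already 2 electrons into the core.
Pulling an electron out of a noble-gas core costs far more than removing a remaining valence electron, so Ca and Na sit at the high end of IE_4.
The numbers (kJ/mol): Cl 5159, Ca 6491, Na 9543.
Hence IE_4: Cl < Ca < Na.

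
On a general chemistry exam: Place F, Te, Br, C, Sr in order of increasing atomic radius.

C is in period 2, group 14; F is in period 2, group 17; Br is in period 4, group 17; Sr is in period 5, group 2; Te is in period 5, group 16.
Moving right in a period, electrons are added to the same shell under a stronger nuclear pull, so atoms get smaller; moving down, a new shell is opened and atoms get larger.
Neither a single period nor a single group — weigh both effects.
C > F: C lies to the left of F in period 2, so the across-period effect alone puts C larger.
Br > C: the two effects oppose for this pair; the down-group effect wins (114 vs 75 pm).
Te > Br: relative to Br, both the across-period and down-group shifts push Te's atomic radius up.
Sr > Te: both are in period 5; the period trend gives Sr the larger value.
Tabulated atomic radius (pm): C 75, F 64, Br 114, Sr 185, Te 136.
So from smallest to largest: F < C < Br < Te < Sr.

F < C < Br < Te < Sr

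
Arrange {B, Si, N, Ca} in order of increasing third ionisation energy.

The third ionization energy removes an electron from the +2 ion. For each element: B²⁺ still has 1 valence electron; Si²⁺ still has 2 valence electrons; N²⁺ still has 3 valence electrons; Ca²⁺ is the bare [Ar] core.
Core electrons are held far more tightly than valence electrons, so Ca tops the IE_3 order.
Valence configurations: B²⁺ [He]2s¹, Si²⁺ [Ne]3s², N²⁺ [He]2s²2p¹.
Tabulated IE_3 (kJ/mol): B 3660, Si 3232, N 4578, Ca 4912.
Hence IE_3: Si < B < N < Ca.

Si, B, N, Ca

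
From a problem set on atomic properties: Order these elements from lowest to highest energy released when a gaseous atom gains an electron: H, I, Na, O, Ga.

Ga < Na < H < O < I

H is in period 1, group 1; O is in period 2, group 16; Na is in period 3, group 1; Ga is in period 4, group 13; I is in period 5, group 17.
Adding an electron releases more energy for atoms nearer the top right (short of the noble gases).
These span different periods and groups, so the two trends combine.
Na > Ga: the two effects oppose for this pair; the down-group effect wins (53 vs 29 kJ/mol).
H > Na: they share group 1; the group trend gives H the larger value.
O > H: period and group pull opposite ways; the across-period shift dominates (141 vs 73 kJ/mol).
I > O: period and group pull opposite ways; the across-period shift dominates (295 vs 141 kJ/mol).
Approximate values (kJ/mol): H 73, O 141, Na 53, Ga 29, I 295.
So from lowest to highest: Ga < Na < H < O < I.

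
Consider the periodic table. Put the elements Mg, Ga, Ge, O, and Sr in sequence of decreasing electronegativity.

O > Ge > Ga > Mg > Sr

O is in period 2, group 16; Mg is in period 3, group 2; Ga is in period 4, group 13; Ge is in period 4, group 14; Sr is in period 5, group 2.
Electronegativity increases across a period and decreases down a group, tracking effective nuclear charge and atomic size.
These span different periods and groups, so the two trends combine.
Mg > Sr: Mg sits above Sr in group 2, so the down-group effect alone puts Mg higher.
Ga > Mg: the two effects oppose for this pair; the across-period effect wins (1.81 vs 1.31).
Ge > Ga: Ge lies to the right of Ga in period 4, so the across-period effect alone puts Ge higher.
O > Ge: both effects reinforce here, so O is clearly the higher of the two.
Approximate values (Pauling): O 3.44, Mg 1.31, Ga 1.81, Ge 2.01, Sr 0.95.
So from highest to lowest: O > Ge > Ga > Mg > Sr.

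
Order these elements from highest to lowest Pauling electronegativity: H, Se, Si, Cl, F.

F, Cl, Se, H, Si

H is in period 1, group 1; F is in period 2, group 17; Si is in period 3, group 14; Cl is in period 3, group 17; Se is in period 4, group 16.
Smaller atoms with higher effective nuclear charge are more electronegative.
These span different periods and groups, so the two trends combine.
H > Si: the two effects oppose for this pair; the down-group effect wins (2.20 vs 1.90).
Se > H: the two effects oppose for this pair; the across-period effect wins (2.55 vs 2.20).
Cl > Se: relative to Se, both the across-period and down-group shifts push Cl's electronegativity up.
F > Cl: F sits above Cl in group 17, so the down-group effect alone puts F higher.
For reference (Pauling): H 2.20, F 3.98, Si 1.90, Cl 3.16, Se 2.55.
So from highest to lowest: F > Cl > Se > H > Si.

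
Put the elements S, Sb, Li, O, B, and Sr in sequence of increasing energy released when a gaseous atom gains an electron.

Sr, B, Li, Sb, O, S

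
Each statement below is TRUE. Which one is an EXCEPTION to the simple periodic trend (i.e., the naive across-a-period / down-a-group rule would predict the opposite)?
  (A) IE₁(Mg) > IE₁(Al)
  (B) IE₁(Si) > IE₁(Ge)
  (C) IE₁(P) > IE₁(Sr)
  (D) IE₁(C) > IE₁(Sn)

(A)

The general trend: first ionisation energy increases across a period and decreases down a group.
(A) Mg (period 3, group 2) vs Al (period 3, group 13): the stated order contradicts the simple trend.
(B) Si (period 3, group 14) vs Ge (period 4, group 14): the stated order agrees with the simple trend.
(C) P (period 3, group 15) vs Sr (period 5, group 2): the stated order agrees with the simple trend.
(D) C (period 2, group 14) vs Sn (period 5, group 14): the stated order agrees with the simple trend.
The exception is (A): Al's single 3p electron is easier to remove than one from Mg's filled 3s².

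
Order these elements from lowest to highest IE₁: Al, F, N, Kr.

Al, Kr, N, F

N is in period 2, group 15; F is in period 2, group 17; Al is in period 3, group 13; Kr is in period 4, group 18.
Across a period the outer electron is held more tightly (higher IE₁); down a group it sits in a higher shell, more shielded, and comes off more easily.
Neither a single period nor a single group — weigh both effects.
Kr > Al: the two effects oppose for this pair; the across-period effect wins (1351 vs 578 kJ/mol).
N > Kr: period and group pull opposite ways; the down-group shift dominates (1402 vs 1351 kJ/mol).
F > N: F lies to the right of N in period 2, so the across-period effect alone puts F higher.
Approximate values (kJ/mol): N 1402, F 1681, Al 578, Kr 1351.
So from lowest to highest: Al < Kr < N < F.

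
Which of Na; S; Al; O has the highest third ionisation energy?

Na

IE_3 is the cost of taking one more electron from the +2 cation: Na²⁺ is already 1 electron into the core; S²⁺ still has 4 valence electrons; Al²⁺ still has 1 valence electron; O²⁺ still has 4 valence electrons.
Pulling an electron out of a noble-gas core costs far more than removing a remaining valence electron, so Na sits at the high end of IE_3.
Valence configurations: S²⁺ [Ne]3s²3p², Al²⁺ [Ne]3s¹, O²⁺ [He]2s²2p².
The numbers (kJ/mol): Na 6910, S 3357, Al 2745, O 5300.
Overall IE_3 order: Al < S < O < Na.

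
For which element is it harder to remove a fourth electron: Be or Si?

The fourth ionization energy removes an electron from the +3 ion. For each element: Be³⁺ is already 1 electron into the core; Si³⁺ still has 1 valence electron.
Core electrons are held far more tightly than valence electrons, so Be tops the IE_4 order.
Approximate IE_4 values (kJ/mol): Be 21007, Si 4356.
Hence IE_4: Si < Be.

Be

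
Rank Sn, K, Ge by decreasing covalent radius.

Atomic radius shrinks across a period as nuclear charge pulls the same shell inward, and grows down a group as new shells are added.
These span different periods and groups, so the two trends combine.
Sn > Ge: they share group 14; the group trend gives Sn the larger value.
K > Sn: the two effects oppose for this pair; the across-period effect wins (196 vs 140 pm).
For reference (pm): K 196, Ge 121, Sn 140.
So from largest to smallest: K > Sn > Ge.

K > Sn > Ge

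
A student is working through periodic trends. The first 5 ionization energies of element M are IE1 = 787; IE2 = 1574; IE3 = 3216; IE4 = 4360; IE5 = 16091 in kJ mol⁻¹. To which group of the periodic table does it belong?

Group 14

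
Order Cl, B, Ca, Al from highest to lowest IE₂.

Consider each +1 ion: Cl⁺ still has 6 valence electrons; B⁺ still has 2 valence electrons; Ca⁺ still has 1 valence electron; Al⁺ still has 2 valence electrons.
All are still removing valence electrons, so compare the +1 ions as you would atoms: IE_2 generally rises across a period (higher Z_eff) and falls down a group (larger shell), subject to the usual subshell exceptions.
Valence configurations: Cl⁺ [Ne]3s²3p⁴, B⁺ [He]2s², Ca⁺ [Ar]4s¹, Al⁺ [Ne]3s².
Tabulated IE_2 (kJ/mol): Cl 2298, B 2427, Ca 1145, Al 1817.
Overall IE_2 order: Ca < Al < Cl < B.

B > Cl > Al > Ca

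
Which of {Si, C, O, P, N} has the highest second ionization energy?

The second ionization energy removes an electron from the +1 ion. For each element: Si⁺ still has 3 valence electrons; C⁺ still has 3 valence electrons; O⁺ still has 5 valence electrons; P⁺ still has 4 valence electrons; N⁺ still has 4 valence electrons.
All are still removing valence electrons, so compare the +1 ions as you would atoms: IE_2 generally rises across a period (higher Z_eff) and falls down a group (larger shell), subject to the usual subshell exceptions.
Valence configurations: Si⁺ [Ne]3s²3p¹, C⁺ [He]2s²2p¹, O⁺ [He]2s²2p³, P⁺ [Ne]3s²3p², N⁺ [He]2s²2p².
Approximate IE_2 values (kJ/mol): Si 1577, C 2353, O 3388, P 1907, N 2856.
So the second ionization energies run Si < P < C < N < O.

O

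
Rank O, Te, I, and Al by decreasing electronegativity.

O, I, Te, Al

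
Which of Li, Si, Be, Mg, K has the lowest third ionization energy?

Si

Consider each +2 ion: Li²⁺ is already 1 electron into the core; Si²⁺ still has 2 valence electrons; Be²⁺ is the bare [He] core; Mg²⁺ is the bare [Ne] core; K²⁺ is already 1 electron into the core.
Breaking into a closed-shell core is much more expensive than removing a leftover valence electron — K, Mg, Li and Be have the largest IE_3 here.
Approximate IE_3 values (kJ/mol): Li 11815, Si 3232, Be 14849, Mg 7733, K 4420.
Overall IE_3 order: Si < K < Mg < Li < Be.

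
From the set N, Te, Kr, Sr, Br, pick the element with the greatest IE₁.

N is in period 2, group 15; Br is in period 4, group 17; Kr is in period 4, group 18; Sr is in period 5, group 2; Te is in period 5, group 16.
First ionization energy rises across a period (greater Z_eff holds electrons more tightly) and falls down a group (valence electrons are farther from the nucleus).
These span different periods and groups, so the two trends combine.
Te > Sr: both are in period 5; the period trend gives Te the larger value.
Br > Te: relative to Te, both the across-period and down-group shifts push Br's first ionization energy up.
Kr > Br: Kr lies to the right of Br in period 4, so the across-period effect alone puts Kr higher.
N > Kr: period and group pull opposite ways; the down-group shift dominates (1402 vs 1351 kJ/mol).
For reference (kJ/mol): N 1402, Br 1140, Kr 1351, Sr 550, Te 869.
The greatest IE₁ among these belongs to N.

N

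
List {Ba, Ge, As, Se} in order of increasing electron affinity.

Ba < As < Ge < Se

Ge is in period 4, group 14; As is in period 4, group 15; Se is in period 4, group 16; Ba is in period 6, group 2.
Atoms with high Z_eff and room in the valence shell (especially the halogens) have the most exothermic electron affinities.
Here both period and group differ, so the two effects have to be weighed against each other.
As > Ba: relative to Ba, both the across-period and down-group shifts push As's electron affinity up.
Ge > As: this pair runs against the simple trend — see the exception note.
Se > Ge: both are in period 4; the period trend gives Se the larger value.
Note the exception: Ge has a higher electron affinity than As, contrary to the simple trend — adding an electron to As's half-filled 4p³ is unfavourable, so Ge (4p²) has the more exothermic EA.
Tabulated electron affinity (kJ/mol): Ge 119, As 78, Se 195, Ba 14.
So from lowest to highest: Ba < As < Ge < Se.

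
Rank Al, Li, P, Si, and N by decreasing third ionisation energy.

Li > N > Si > P > Al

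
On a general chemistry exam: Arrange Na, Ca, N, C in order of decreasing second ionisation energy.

Na > N > C > Ca

After 1 electron has been removed, what remains? Na⁺ is the bare [Ne] core; Ca⁺ still has 1 valence electron; N⁺ still has 4 valence electrons; C⁺ still has 3 valence electrons.
Pulling an electron out of a noble-gas core costs far more than removing a remaining valence electron, so Na sits at the high end of IE_2.
Valence configurations: Ca⁺ [Ar]4s¹, N⁺ [He]2s²2p², C⁺ [He]2s²2p¹.
Approximate IE_2 values (kJ/mol): Na 4562, Ca 1145, N 2856, C 2353.
Hence IE_2: Ca < C < N < Na.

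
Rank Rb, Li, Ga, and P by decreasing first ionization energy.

P > Ga > Li > Rb

Across a period the outer electron is held more tightly (higher IE₁); down a group it sits in a higher shell, more shielded, and comes off more easily.
Here both period and group differ, so the two effects have to be weighed against each other.
Li > Rb: they share group 1; the group trend gives Li the larger value.
Ga > Li: the two effects oppose for this pair; the across-period effect wins (579 vs 520 kJ/mol).
P > Ga: both effects reinforce here, so P is clearly the higher of the two.
Approximate values (kJ/mol): Li 520, P 1012, Ga 579, Rb 403.
So from highest to lowest: P > Ga > Li > Rb.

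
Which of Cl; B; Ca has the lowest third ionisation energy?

B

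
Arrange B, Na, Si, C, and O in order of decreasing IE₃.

IE_3 is the cost of taking one more electron from the +2 cation: B²⁺ still has 1 valence electron; Na²⁺ is already 1 electron into the core; Si²⁺ still has 2 valence electrons; C²⁺ still has 2 valence electrons; O²⁺ still has 4 valence electrons.
Breaking into a closed-shell core is much more expensive than removing a leftover valence electron — Na has the largest IE_3 here.
Valence configurations: B²⁺ [He]2s¹, Si²⁺ [Ne]3s², C²⁺ [He]2s², O²⁺ [He]2s²2p².
Tabulated IE_3 (kJ/mol): B 3660, Na 6910, Si 3232, C 4620, O 5300.
Hence IE_3: Si < B < C < O < Na.

Na > O > C > B > Si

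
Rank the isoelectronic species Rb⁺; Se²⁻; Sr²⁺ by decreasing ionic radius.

Se²⁻ > Rb⁺ > Sr²⁺

All of these have 36 electrons, so size is governed by nuclear charge alone: the more protons, the stronger the pull on the same electron cloud, and the smaller the ion.
Nuclear charges: Sr²⁺ (Z=38), Rb⁺ (Z=37), Se²⁻ (Z=34).
Largest to smallest: Se²⁻ > Rb⁺ > Sr²⁺.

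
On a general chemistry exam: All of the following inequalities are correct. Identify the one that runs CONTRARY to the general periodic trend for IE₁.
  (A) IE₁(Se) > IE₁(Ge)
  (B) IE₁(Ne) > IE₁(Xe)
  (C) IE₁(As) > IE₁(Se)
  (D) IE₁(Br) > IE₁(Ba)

The general trend: IE₁ increases across a period and decreases down a group.
(A) Se (period 4, group 16) vs Ge (period 4, group 14): the stated order agrees with the simple trend.
(B) Ne (period 2, group 18) vs Xe (period 5, group 18): the stated order agrees with the simple trend.
(C) As (period 4, group 15) vs Se (period 4, group 16): the stated order contradicts the simple trend.
(D) Br (period 4, group 17) vs Ba (period 6, group 2): the stated order agrees with the simple trend.
The exception is (C): Se (4p⁴) ionizes more easily than half-filled As (4p³).

(C)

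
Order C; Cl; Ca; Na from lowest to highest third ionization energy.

Cl, C, Ca, Na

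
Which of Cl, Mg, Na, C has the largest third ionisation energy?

The third ionization energy removes an electron from the +2 ion. For each element: Cl²⁺ still has 5 valence electrons; Mg²⁺ is the bare [Ne] core; Na²⁺ is already 1 electron into the core; C²⁺ still has 2 valence electrons.
Core electrons are held far more tightly than valence electrons, so Na and Mg top the IE_3 order.
Valence configurations: Cl²⁺ [Ne]3s²3p³, C²⁺ [He]2s².
Tabulated IE_3 (kJ/mol): Cl 3822, Mg 7733, Na 6910, C 4620.
Overall IE_3 order: Cl < C < Na < Mg.

Mg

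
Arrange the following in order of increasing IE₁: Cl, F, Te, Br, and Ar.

Across a period the outer electron is held more tightly (higher IE₁); down a group it sits in a higher shell, more shielded, and comes off more easily.
These span different periods and groups, so the two trends combine.
Br > Te: both effects reinforce here, so Br is clearly the higher of the two.
Cl > Br: they share group 17; the group trend gives Cl the larger value.
Ar > Cl: Ar lies to the right of Cl in period 3, so the across-period effect alone puts Ar higher.
F > Ar: period and group pull opposite ways; the down-group shift dominates (1681 vs 1521 kJ/mol).
For reference (kJ/mol): F 1681, Cl 1251, Ar 1521, Br 1140, Te 869.
So from lowest to highest: Te < Br < Cl < Ar < F.

Te, Br, Cl, Ar, F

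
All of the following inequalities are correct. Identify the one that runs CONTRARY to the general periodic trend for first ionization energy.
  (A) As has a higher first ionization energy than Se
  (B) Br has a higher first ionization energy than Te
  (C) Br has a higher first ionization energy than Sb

(A)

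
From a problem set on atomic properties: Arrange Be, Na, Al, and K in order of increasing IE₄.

K < Na < Al < Be

Consider each +3 ion: Be³⁺ is already 1 electron into the core; Na³⁺ is already 2 electrons into the core; Al³⁺ is the bare [Ne] core; K³⁺ is already 2 electrons into the core.
All of these are removing an electron from a noble-gas core or deeper; the smaller core (lower principal quantum number) is held far more tightly, and within a period the higher nuclear charge binds the same core more tightly.
Approximate IE_4 values (kJ/mol): Be 21007, Na 9543, Al 11577, K 5877.
So the fourth ionization energies run K < Na < Al < Be.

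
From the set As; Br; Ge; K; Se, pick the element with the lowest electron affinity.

K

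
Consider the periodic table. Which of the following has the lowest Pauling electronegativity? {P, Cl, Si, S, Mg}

Mg

Mg is in period 3, group 2; Si is in period 3, group 14; P is in period 3, group 15; S is in period 3, group 16; Cl is in period 3, group 17.
Electronegativity increases across a period and decreases down a group, tracking effective nuclear charge and atomic size.
All lie in period 3, so electronegativity increases left to right.
The lowest Pauling electronegativity among these belongs to Mg.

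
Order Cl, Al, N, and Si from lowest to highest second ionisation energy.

Si, Al, Cl, N

The second ionization energy removes an electron from the +1 ion. For each element: Cl⁺ still has 6 valence electrons; Al⁺ still has 2 valence electrons; N⁺ still has 4 valence electrons; Si⁺ still has 3 valence electrons.
All are still removing valence electrons, so compare the +1 ions as you would atoms: IE_2 generally rises across a period (higher Z_eff) and falls down a group (larger shell), subject to the usual subshell exceptions.
Valence configurations: Cl⁺ [Ne]3s²3p⁴, Al⁺ [Ne]3s², N⁺ [He]2s²2p², Si⁺ [Ne]3s²3p¹.
Si⁺ loses a lone 3p electron whereas Al⁺ must break into a filled 3s² pair, so IE_2(Al) > IE_2(Si) even though Si has the higher nuclear charge.
Approximate IE_2 values (kJ/mol): Cl 2298, Al 1817, N 2856, Si 1577.
Overall IE_2 order: Si < Al < Cl < N.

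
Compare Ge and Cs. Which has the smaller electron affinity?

Ge is in period 4, group 14; Cs is in period 6, group 1.
EA tends to increase across a period and decrease down a group, though the pattern is less regular than for IE or radius.
Here both period and group differ, so the two effects have to be weighed against each other.
Ge > Cs: both effects reinforce here, so Ge is clearly the higher of the two.
Tabulated electron affinity (kJ/mol): Ge 119, Cs 46.
So Cs has the smaller electron affinity (Cs < Ge).

Cs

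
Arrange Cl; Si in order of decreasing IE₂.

Consider each +1 ion: Cl⁺ still has 6 valence electrons; Si⁺ still has 3 valence electrons.
All are still removing valence electrons, so compare the +1 ions as you would atoms: IE_2 generally rises across a period (higher Z_eff) and falls down a group (larger shell), subject to the usual subshell exceptions.
Valence configurations: Cl⁺ [Ne]3s²3p⁴, Si⁺ [Ne]3s²3p¹.
Approximate IE_2 values (kJ/mol): Cl 2298, Si 1577.
Hence IE_2: Si < Cl.

Cl > Si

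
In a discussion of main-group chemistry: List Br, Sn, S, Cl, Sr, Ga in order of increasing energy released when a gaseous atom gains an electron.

Electron affinity generally becomes more exothermic across a period toward the halogens and less exothermic down a group.
Here both period and group differ, so the two effects have to be weighed against each other.
Ga > Sr: relative to Sr, both the across-period and down-group shifts push Ga's electron affinity up.
Sn > Ga: the two effects oppose for this pair; the across-period effect wins (107 vs 29 kJ/mol).
S > Sn: relative to Sn, both the across-period and down-group shifts push S's electron affinity up.
Br > S: the two effects oppose for this pair; the across-period effect wins (325 vs 200 kJ/mol).
Cl > Br: Cl sits above Br in group 17, so the down-group effect alone puts Cl higher.
Approximate values (kJ/mol): S 200, Cl 349, Ga 29, Br 325, Sr 5, Sn 107.
So from lowest to highest: Sr < Ga < Sn < S < Br < Cl.

Sr < Ga < Sn < S < Br < Cl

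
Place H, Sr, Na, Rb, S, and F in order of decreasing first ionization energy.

F, H, S, Sr, Na, Rb

Across a period the outer electron is held more tightly (higher IE₁); down a group it sits in a higher shell, more shielded, and comes off more easily.
Neither a single period nor a single group — weigh both effects.
Na > Rb: Na sits above Rb in group 1, so the down-group effect alone puts Na higher.
Sr > Na: period and group pull opposite ways; the across-period shift dominates (550 vs 496 kJ/mol).
S > Sr: both effects reinforce here, so S is clearly the higher of the two.
H > S: the two effects oppose for this pair; the down-group effect wins (1312 vs 1000 kJ/mol).
F > H: the two effects oppose for this pair; the across-period effect wins (1681 vs 1312 kJ/mol).
Tabulated first ionization energy (kJ/mol): H 1312, F 1681, Na 496, S 1000, Rb 403, Sr 550.
So from highest to lowest: F > H > S > Sr > Na > Rb.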